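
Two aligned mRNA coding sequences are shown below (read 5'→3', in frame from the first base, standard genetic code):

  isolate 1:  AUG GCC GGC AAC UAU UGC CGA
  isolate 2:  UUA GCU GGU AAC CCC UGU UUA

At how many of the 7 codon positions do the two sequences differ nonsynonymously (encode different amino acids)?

Codon 1: AUG Met / UUA Leu — nonsynonymous.
Codon 2: GCC Ala / GCU Ala — synonymous.
Codon 3: GGC Gly / GGU Gly — synonymous.
Codon 4: AAC Asn / AAC Asn — identical.
Codon 5: UAU Tyr / CCC Pro — nonsynonymous.
Codon 6: UGC Cys / UGU Cys — synonymous.
Codon 7: CGA Arg / UUA Leu — nonsynonymous.
Nonsynonymous differences: 3.

3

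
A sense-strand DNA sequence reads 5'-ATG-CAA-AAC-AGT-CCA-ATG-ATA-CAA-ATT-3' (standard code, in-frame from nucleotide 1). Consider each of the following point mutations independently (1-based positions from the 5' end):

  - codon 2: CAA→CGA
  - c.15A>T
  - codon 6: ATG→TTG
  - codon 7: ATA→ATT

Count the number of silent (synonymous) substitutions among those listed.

Codon 2: CAA (Gln) → CGA (Arg) — missense.
Codon 5: CCA (Pro) → CCT (Pro) — synonymous.
Codon 6: ATG (Met) → TTG (Leu) — missense.
Codon 7: ATA (Ile) → ATT (Ile) — synonymous.
Synonymous: 2 of 4.

2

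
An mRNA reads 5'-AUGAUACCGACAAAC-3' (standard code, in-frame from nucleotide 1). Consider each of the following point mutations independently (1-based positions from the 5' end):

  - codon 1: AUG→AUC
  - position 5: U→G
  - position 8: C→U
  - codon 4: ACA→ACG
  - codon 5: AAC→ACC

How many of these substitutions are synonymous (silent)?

1

Codon 1: AUG (Met) → AUC (Ile) — missense.
Codon 2: AUA (Ile) → AGA (Arg) — missense.
Codon 3: CCG (Pro) → CUG (Leu) — missense.
Codon 4: ACA (Thr) → ACG (Thr) — synonymous.
Codon 5: AAC (Asn) → ACC (Thr) — missense.
Synonymous: 1 of 5.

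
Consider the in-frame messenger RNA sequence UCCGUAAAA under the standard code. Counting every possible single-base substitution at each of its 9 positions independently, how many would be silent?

7

Codon 1 (UCC, Ser): 3 synonymous substitutions.
Codon 2 (GUA, Val): 3 synonymous substitutions.
Codon 3 (AAA, Lys): 1 synonymous substitution.
Total: 3 + 3 + 1 = 7.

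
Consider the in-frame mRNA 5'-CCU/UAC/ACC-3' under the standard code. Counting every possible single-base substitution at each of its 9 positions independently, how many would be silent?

7

Codon 1 (CCU, Pro): 3 synonymous substitutions.
Codon 2 (UAC, Tyr): 1 synonymous substitution.
Codon 3 (ACC, Thr): 3 synonymous substitutions.
Total: 3 + 1 + 3 = 7.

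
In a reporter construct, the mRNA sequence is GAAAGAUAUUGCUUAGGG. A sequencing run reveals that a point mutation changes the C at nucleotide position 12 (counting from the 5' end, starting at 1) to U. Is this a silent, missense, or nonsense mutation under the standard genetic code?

silent

Position 12 falls in codon 4: UGC → Cys.
After the substitution the codon is UGU → Cys.
Both encode Cys, so the change is synonymous.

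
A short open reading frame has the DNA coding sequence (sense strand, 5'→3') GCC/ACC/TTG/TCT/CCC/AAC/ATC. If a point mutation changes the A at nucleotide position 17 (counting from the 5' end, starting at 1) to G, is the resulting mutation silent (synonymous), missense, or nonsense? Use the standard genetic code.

Position 17 falls in codon 6: AAC → Asn.
After the substitution the codon is AGC → Ser.
Asn ≠ Ser, so this is a missense mutation.

missense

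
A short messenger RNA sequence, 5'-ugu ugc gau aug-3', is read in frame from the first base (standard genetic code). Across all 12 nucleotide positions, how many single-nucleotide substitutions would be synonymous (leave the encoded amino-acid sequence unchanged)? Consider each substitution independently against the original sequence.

3

Codon 1 (UGU, Cys): 1 synonymous substitution.
Codon 2 (UGC, Cys): 1 synonymous substitution.
Codon 3 (GAU, Asp): 1 synonymous substitution.
Codon 4 (AUG, Met): 0 synonymous substitutions.
Total: 1 + 1 + 1 + 0 = 3.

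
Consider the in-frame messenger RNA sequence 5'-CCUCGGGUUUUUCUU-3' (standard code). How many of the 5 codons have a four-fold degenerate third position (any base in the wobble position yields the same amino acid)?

4

Codon 1 CCU (Pro): third position 4-fold.
Codon 2 CGG (Arg): third position 4-fold.
Codon 3 GUU (Val): third position 4-fold.
Codon 4 UUU (Phe): third position 2-fold.
Codon 5 CUU (Leu): third position 4-fold.
Four-fold degenerate third positions: 4.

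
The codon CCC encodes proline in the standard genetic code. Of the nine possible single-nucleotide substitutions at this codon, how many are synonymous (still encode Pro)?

3

Position 1: none → 0 synonymous.
Position 2: none → 0 synonymous.
Position 3: CCU, CCA, CCG → 3 synonymous.
Total: 0 + 0 + 3 = 3.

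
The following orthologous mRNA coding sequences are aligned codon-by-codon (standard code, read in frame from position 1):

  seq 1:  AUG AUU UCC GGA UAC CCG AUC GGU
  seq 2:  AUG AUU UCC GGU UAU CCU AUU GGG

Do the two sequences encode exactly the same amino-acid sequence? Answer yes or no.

Codon 1: AUG Met / AUG Met — identical.
Codon 2: AUU Ile / AUU Ile — identical.
Codon 3: UCC Ser / UCC Ser — identical.
Codon 4: GGA Gly / GGU Gly — synonymous.
Codon 5: UAC Tyr / UAU Tyr — synonymous.
Codon 6: CCG Pro / CCU Pro — synonymous.
Codon 7: AUC Ile / AUU Ile — synonymous.
Codon 8: GGU Gly / GGG Gly — synonymous.
Nonsynonymous differences: 0 → same protein.

yes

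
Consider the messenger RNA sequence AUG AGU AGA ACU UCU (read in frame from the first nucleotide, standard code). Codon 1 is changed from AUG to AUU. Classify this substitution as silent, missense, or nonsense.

missense

Position 3 falls in codon 1: AUG → Met.
After the substitution the codon is AUU → Ile.
Met ≠ Ile, so this is a missense mutation.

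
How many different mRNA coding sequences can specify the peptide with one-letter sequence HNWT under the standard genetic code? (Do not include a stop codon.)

His: 2 codons.
Asn: 2 codons.
Trp: 1 codon.
Thr: 4 codons.
2 × 2 × 1 × 4 = 16.

16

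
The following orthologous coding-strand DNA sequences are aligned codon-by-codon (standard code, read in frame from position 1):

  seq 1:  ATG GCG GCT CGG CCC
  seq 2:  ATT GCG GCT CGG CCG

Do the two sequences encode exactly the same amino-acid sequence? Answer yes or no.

Codon 1: ATG Met / ATT Ile — nonsynonymous.
Codon 2: GCG Ala / GCG Ala — identical.
Codon 3: GCT Ala / GCT Ala — identical.
Codon 4: CGG Arg / CGG Arg — identical.
Codon 5: CCC Pro / CCG Pro — synonymous.
Nonsynonymous differences: 1 → different protein.

no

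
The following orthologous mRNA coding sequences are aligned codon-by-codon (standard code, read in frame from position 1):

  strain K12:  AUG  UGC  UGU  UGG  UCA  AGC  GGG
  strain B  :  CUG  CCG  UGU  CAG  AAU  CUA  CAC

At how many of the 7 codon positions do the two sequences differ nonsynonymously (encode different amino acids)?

6

Codon 1: AUG Met / CUG Leu — nonsynonymous.
Codon 2: UGC Cys / CCG Pro — nonsynonymous.
Codon 3: UGU Cys / UGU Cys — identical.
Codon 4: UGG Trp / CAG Gln — nonsynonymous.
Codon 5: UCA Ser / AAU Asn — nonsynonymous.
Codon 6: AGC Ser / CUA Leu — nonsynonymous.
Codon 7: GGG Gly / CAC His — nonsynonymous.
Nonsynonymous differences: 6.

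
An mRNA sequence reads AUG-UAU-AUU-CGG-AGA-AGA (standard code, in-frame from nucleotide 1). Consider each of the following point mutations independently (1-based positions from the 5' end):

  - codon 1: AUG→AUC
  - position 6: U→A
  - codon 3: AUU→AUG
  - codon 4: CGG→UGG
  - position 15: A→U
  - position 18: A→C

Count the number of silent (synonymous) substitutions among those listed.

0

Codon 1: AUG (Met) → AUC (Ile) — missense.
Codon 2: UAU (Tyr) → UAA (Stop) — nonsense.
Codon 3: AUU (Ile) → AUG (Met) — missense.
Codon 4: CGG (Arg) → UGG (Trp) — missense.
Codon 5: AGA (Arg) → AGU (Ser) — missense.
Codon 6: AGA (Arg) → AGC (Ser) — missense.
Synonymous: 0 of 6.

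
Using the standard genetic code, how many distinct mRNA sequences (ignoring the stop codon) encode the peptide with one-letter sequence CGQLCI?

576

Cys: 2 codons.
Gly: 4 codons.
Gln: 2 codons.
Leu: 6 codons.
Cys: 2 codons.
Ile: 3 codons.
2 × 4 × 2 × 6 × 2 × 3 = 576.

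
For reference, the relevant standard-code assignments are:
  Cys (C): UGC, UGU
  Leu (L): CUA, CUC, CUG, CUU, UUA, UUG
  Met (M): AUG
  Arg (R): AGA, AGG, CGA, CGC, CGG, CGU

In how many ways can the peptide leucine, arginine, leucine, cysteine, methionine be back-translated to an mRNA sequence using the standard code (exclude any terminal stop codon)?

Leu: 6 codons.
Arg: 6 codons.
Leu: 6 codons.
Cys: 2 codons.
Met: 1 codon.
6 × 6 × 6 × 2 × 1 = 432.

432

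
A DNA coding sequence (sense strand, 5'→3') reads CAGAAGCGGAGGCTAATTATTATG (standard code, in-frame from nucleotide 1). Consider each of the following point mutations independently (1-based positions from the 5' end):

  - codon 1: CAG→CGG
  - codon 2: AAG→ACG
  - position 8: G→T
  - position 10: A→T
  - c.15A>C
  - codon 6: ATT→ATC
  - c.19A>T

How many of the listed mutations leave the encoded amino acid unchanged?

2

Codon 1: CAG (Gln) → CGG (Arg) — missense.
Codon 2: AAG (Lys) → ACG (Thr) — missense.
Codon 3: CGG (Arg) → CTG (Leu) — missense.
Codon 4: AGG (Arg) → TGG (Trp) — missense.
Codon 5: CTA (Leu) → CTC (Leu) — synonymous.
Codon 6: ATT (Ile) → ATC (Ile) — synonymous.
Codon 7: ATT (Ile) → TTT (Phe) — missense.
Synonymous: 2 of 7.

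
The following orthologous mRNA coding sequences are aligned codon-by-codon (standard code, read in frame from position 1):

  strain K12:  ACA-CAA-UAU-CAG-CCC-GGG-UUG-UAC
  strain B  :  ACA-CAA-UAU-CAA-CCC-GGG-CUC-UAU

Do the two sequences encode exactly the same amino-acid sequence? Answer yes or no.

Codon 1: ACA Thr / ACA Thr — identical.
Codon 2: CAA Gln / CAA Gln — identical.
Codon 3: UAU Tyr / UAU Tyr — identical.
Codon 4: CAG Gln / CAA Gln — synonymous.
Codon 5: CCC Pro / CCC Pro — identical.
Codon 6: GGG Gly / GGG Gly — identical.
Codon 7: UUG Leu / CUC Leu — synonymous.
Codon 8: UAC Tyr / UAU Tyr — synonymous.
Nonsynonymous differences: 0 → same protein.

yes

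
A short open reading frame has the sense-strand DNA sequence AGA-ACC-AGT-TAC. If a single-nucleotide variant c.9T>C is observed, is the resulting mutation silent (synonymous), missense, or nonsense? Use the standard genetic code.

silent

Position 9 falls in codon 3: AGT → Ser.
After the substitution the codon is AGC → Ser.
Both encode Ser, so the change is synonymous.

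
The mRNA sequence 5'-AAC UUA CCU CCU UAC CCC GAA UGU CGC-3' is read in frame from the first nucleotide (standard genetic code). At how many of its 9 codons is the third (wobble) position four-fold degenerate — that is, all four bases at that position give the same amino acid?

Codon 1 AAC (Asn): third position 2-fold.
Codon 2 UUA (Leu): third position 2-fold.
Codon 3 CCU (Pro): third position 4-fold.
Codon 4 CCU (Pro): third position 4-fold.
Codon 5 UAC (Tyr): third position 2-fold.
Codon 6 CCC (Pro): third position 4-fold.
Codon 7 GAA (Glu): third position 2-fold.
Codon 8 UGU (Cys): third position 2-fold.
Codon 9 CGC (Arg): third position 4-fold.
Four-fold degenerate third positions: 4.

4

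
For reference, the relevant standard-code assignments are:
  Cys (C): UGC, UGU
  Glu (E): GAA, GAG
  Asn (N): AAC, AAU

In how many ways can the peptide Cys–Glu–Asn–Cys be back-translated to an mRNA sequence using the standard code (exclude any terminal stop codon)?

Cys: 2 codons.
Glu: 2 codons.
Asn: 2 codons.
Cys: 2 codons.
2 × 2 × 2 × 2 = 16.

16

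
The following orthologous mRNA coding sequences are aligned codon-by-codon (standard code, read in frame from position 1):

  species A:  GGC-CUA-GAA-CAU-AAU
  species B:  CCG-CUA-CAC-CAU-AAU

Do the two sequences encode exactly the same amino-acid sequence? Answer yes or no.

Codon 1: GGC Gly / CCG Pro — nonsynonymous.
Codon 2: CUA Leu / CUA Leu — identical.
Codon 3: GAA Glu / CAC His — nonsynonymous.
Codon 4: CAU His / CAU His — identical.
Codon 5: AAU Asn / AAU Asn — identical.
Nonsynonymous differences: 2 → different protein.

no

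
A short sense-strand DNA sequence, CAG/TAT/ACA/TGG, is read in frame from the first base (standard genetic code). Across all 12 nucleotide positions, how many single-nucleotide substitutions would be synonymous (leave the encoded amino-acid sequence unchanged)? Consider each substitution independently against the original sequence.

5

Codon 1 (CAG, Gln): 1 synonymous substitution.
Codon 2 (TAT, Tyr): 1 synonymous substitution.
Codon 3 (ACA, Thr): 3 synonymous substitutions.
Codon 4 (TGG, Trp): 0 synonymous substitutions.
Total: 1 + 1 + 3 + 0 = 5.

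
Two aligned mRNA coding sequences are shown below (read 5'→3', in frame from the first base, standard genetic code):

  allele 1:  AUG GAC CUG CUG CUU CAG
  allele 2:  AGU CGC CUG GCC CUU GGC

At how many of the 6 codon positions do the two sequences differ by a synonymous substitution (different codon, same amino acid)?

Codon 1: AUG Met / AGU Ser — nonsynonymous.
Codon 2: GAC Asp / CGC Arg — nonsynonymous.
Codon 3: CUG Leu / CUG Leu — identical.
Codon 4: CUG Leu / GCC Ala — nonsynonymous.
Codon 5: CUU Leu / CUU Leu — identical.
Codon 6: CAG Gln / GGC Gly — nonsynonymous.
Synonymous differences: 0.

0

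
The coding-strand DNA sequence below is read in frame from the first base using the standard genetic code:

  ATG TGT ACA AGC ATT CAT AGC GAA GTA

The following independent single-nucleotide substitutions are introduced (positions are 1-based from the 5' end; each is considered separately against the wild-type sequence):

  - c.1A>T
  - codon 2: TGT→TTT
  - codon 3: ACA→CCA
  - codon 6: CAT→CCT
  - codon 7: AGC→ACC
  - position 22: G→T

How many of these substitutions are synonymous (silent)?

0

Codon 1: ATG (Met) → TTG (Leu) — missense.
Codon 2: TGT (Cys) → TTT (Phe) — missense.
Codon 3: ACA (Thr) → CCA (Pro) — missense.
Codon 6: CAT (His) → CCT (Pro) — missense.
Codon 7: AGC (Ser) → ACC (Thr) — missense.
Codon 8: GAA (Glu) → TAA (Stop) — nonsense.
Synonymous: 0 of 6.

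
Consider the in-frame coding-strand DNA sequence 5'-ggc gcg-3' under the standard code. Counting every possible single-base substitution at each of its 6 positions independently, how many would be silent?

6

Codon 1 (GGC, Gly): 3 synonymous substitutions.
Codon 2 (GCG, Ala): 3 synonymous substitutions.
Total: 3 + 3 = 6.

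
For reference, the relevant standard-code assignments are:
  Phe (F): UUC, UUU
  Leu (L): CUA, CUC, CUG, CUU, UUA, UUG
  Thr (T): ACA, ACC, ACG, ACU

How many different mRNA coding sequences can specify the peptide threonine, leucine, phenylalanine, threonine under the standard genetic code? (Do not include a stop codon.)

192

Thr: 4 codons.
Leu: 6 codons.
Phe: 2 codons.
Thr: 4 codons.
4 × 6 × 2 × 4 = 192.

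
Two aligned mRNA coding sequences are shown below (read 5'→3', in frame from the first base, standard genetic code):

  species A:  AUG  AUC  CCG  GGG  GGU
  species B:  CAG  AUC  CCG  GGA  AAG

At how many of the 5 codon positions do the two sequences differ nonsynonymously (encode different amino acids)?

Codon 1: AUG Met / CAG Gln — nonsynonymous.
Codon 2: AUC Ile / AUC Ile — identical.
Codon 3: CCG Pro / CCG Pro — identical.
Codon 4: GGG Gly / GGA Gly — synonymous.
Codon 5: GGU Gly / AAG Lys — nonsynonymous.
Nonsynonymous differences: 2.

2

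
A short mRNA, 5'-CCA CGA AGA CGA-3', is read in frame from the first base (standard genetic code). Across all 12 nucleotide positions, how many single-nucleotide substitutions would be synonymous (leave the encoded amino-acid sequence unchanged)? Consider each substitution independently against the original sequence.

Codon 1 (CCA, Pro): 3 synonymous substitutions.
Codon 2 (CGA, Arg): 4 synonymous substitutions.
Codon 3 (AGA, Arg): 2 synonymous substitutions.
Codon 4 (CGA, Arg): 4 synonymous substitutions.
Total: 3 + 4 + 2 + 4 = 13.

13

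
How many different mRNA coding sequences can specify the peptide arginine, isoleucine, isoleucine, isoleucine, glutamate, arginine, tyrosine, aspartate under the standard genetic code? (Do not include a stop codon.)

Arg: 6 codons.
Ile: 3 codons.
Ile: 3 codons.
Ile: 3 codons.
Glu: 2 codons.
Arg: 6 codons.
Tyr: 2 codons.
Asp: 2 codons.
6 × 3 × 3 × 3 × 2 × 6 × 2 × 2 = 7776.

7776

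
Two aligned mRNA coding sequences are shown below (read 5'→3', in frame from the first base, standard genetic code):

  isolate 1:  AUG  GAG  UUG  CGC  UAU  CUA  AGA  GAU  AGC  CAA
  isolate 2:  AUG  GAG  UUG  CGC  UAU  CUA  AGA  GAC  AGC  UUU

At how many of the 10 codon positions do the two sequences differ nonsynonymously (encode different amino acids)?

Codon 1: AUG Met / AUG Met — identical.
Codon 2: GAG Glu / GAG Glu — identical.
Codon 3: UUG Leu / UUG Leu — identical.
Codon 4: CGC Arg / CGC Arg — identical.
Codon 5: UAU Tyr / UAU Tyr — identical.
Codon 6: CUA Leu / CUA Leu — identical.
Codon 7: AGA Arg / AGA Arg — identical.
Codon 8: GAU Asp / GAC Asp — synonymous.
Codon 9: AGC Ser / AGC Ser — identical.
Codon 10: CAA Gln / UUU Phe — nonsynonymous.
Nonsynonymous differences: 1.

1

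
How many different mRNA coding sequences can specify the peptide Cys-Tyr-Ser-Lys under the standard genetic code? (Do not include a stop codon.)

Cys: 2 codons.
Tyr: 2 codons.
Ser: 6 codons.
Lys: 2 codons.
2 × 2 × 6 × 2 = 48.

48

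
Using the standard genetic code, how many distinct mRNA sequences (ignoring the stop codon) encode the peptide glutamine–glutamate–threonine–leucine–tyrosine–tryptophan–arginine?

1152

Gln: 2 codons.
Glu: 2 codons.
Thr: 4 codons.
Leu: 6 codons.
Tyr: 2 codons.
Trp: 1 codon.
Arg: 6 codons.
2 × 2 × 4 × 6 × 2 × 1 × 6 = 1152.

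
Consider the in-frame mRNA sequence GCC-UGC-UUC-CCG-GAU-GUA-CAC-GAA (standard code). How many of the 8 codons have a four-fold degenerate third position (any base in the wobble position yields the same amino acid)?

3

Codon 1 GCC (Ala): third position 4-fold.
Codon 2 UGC (Cys): third position 2-fold.
Codon 3 UUC (Phe): third position 2-fold.
Codon 4 CCG (Pro): third position 4-fold.
Codon 5 GAU (Asp): third position 2-fold.
Codon 6 GUA (Val): third position 4-fold.
Codon 7 CAC (His): third position 2-fold.
Codon 8 GAA (Glu): third position 2-fold.
Four-fold degenerate third positions: 3.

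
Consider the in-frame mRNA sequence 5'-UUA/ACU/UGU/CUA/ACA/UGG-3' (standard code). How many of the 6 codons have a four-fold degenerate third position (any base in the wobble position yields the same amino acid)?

Codon 1 UUA (Leu): third position 2-fold.
Codon 2 ACU (Thr): third position 4-fold.
Codon 3 UGU (Cys): third position 2-fold.
Codon 4 CUA (Leu): third position 4-fold.
Codon 5 ACA (Thr): third position 4-fold.
Codon 6 UGG (Trp): third position 1-fold.
Four-fold degenerate third positions: 3.

3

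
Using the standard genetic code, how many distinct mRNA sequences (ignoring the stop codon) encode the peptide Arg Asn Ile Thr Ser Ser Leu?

Arg: 6 codons.
Asn: 2 codons.
Ile: 3 codons.
Thr: 4 codons.
Ser: 6 codons.
Ser: 6 codons.
Leu: 6 codons.
6 × 2 × 3 × 4 × 6 × 6 × 6 = 31104.

31104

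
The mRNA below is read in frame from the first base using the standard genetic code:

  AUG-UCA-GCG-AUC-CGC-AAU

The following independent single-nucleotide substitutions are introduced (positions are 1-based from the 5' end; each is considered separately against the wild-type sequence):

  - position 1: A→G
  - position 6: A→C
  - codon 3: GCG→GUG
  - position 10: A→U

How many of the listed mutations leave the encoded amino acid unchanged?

1

Codon 1: AUG (Met) → GUG (Val) — missense.
Codon 2: UCA (Ser) → UCC (Ser) — synonymous.
Codon 3: GCG (Ala) → GUG (Val) — missense.
Codon 4: AUC (Ile) → UUC (Phe) — missense.
Synonymous: 1 of 4.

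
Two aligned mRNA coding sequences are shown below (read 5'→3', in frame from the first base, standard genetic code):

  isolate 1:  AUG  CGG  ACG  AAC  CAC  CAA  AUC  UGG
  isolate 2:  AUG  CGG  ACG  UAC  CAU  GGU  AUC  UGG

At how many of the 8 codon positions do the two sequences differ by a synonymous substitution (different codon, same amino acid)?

Codon 1: AUG Met / AUG Met — identical.
Codon 2: CGG Arg / CGG Arg — identical.
Codon 3: ACG Thr / ACG Thr — identical.
Codon 4: AAC Asn / UAC Tyr — nonsynonymous.
Codon 5: CAC His / CAU His — synonymous.
Codon 6: CAA Gln / GGU Gly — nonsynonymous.
Codon 7: AUC Ile / AUC Ile — identical.
Codon 8: UGG Trp / UGG Trp — identical.
Synonymous differences: 1.

1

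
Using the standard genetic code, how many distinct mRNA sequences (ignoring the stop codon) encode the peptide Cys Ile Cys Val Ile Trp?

Cys: 2 codons.
Ile: 3 codons.
Cys: 2 codons.
Val: 4 codons.
Ile: 3 codons.
Trp: 1 codon.
2 × 3 × 2 × 4 × 3 × 1 = 144.

144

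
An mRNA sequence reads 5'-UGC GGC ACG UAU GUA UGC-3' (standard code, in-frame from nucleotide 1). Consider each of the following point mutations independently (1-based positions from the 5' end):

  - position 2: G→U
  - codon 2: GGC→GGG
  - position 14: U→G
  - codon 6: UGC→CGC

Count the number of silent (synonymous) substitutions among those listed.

Codon 1: UGC (Cys) → UUC (Phe) — missense.
Codon 2: GGC (Gly) → GGG (Gly) — synonymous.
Codon 5: GUA (Val) → GGA (Gly) — missense.
Codon 6: UGC (Cys) → CGC (Arg) — missense.
Synonymous: 1 of 4.

1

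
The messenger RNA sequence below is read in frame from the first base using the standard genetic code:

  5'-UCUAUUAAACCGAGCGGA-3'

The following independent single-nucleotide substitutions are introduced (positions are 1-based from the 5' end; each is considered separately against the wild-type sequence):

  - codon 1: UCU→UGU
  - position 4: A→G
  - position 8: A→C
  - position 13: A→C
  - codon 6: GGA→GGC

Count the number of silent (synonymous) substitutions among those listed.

Codon 1: UCU (Ser) → UGU (Cys) — missense.
Codon 2: AUU (Ile) → GUU (Val) — missense.
Codon 3: AAA (Lys) → ACA (Thr) — missense.
Codon 5: AGC (Ser) → CGC (Arg) — missense.
Codon 6: GGA (Gly) → GGC (Gly) — synonymous.
Synonymous: 1 of 5.

1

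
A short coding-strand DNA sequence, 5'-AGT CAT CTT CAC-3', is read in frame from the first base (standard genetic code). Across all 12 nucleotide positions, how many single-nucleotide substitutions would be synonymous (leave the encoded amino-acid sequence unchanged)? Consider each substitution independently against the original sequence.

6

Codon 1 (AGT, Ser): 1 synonymous substitution.
Codon 2 (CAT, His): 1 synonymous substitution.
Codon 3 (CTT, Leu): 3 synonymous substitutions.
Codon 4 (CAC, His): 1 synonymous substitution.
Total: 1 + 1 + 3 + 1 = 6.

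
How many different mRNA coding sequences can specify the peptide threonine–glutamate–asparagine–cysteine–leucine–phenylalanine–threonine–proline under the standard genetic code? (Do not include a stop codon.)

6144

Thr: 4 codons.
Glu: 2 codons.
Asn: 2 codons.
Cys: 2 codons.
Leu: 6 codons.
Phe: 2 codons.
Thr: 4 codons.
Pro: 4 codons.
4 × 2 × 2 × 2 × 6 × 2 × 4 × 4 = 6144.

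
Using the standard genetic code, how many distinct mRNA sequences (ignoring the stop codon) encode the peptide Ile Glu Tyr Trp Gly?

48

Ile: 3 codons.
Glu: 2 codons.
Tyr: 2 codons.
Trp: 1 codon.
Gly: 4 codons.
3 × 2 × 2 × 1 × 4 = 48.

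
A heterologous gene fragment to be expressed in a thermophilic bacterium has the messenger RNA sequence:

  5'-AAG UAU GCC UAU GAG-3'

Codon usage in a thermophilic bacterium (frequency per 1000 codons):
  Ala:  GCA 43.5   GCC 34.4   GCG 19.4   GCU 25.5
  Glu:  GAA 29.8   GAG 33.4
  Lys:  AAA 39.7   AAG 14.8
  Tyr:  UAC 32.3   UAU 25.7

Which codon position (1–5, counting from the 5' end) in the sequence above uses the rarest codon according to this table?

1

Codon 1 AAG (Lys): 14.8 per 1000.
Codon 2 UAU (Tyr): 25.7 per 1000.
Codon 3 GCC (Ala): 34.4 per 1000.
Codon 4 UAU (Tyr): 25.7 per 1000.
Codon 5 GAG (Glu): 33.4 per 1000.
Lowest frequency is 14.8 at codon 1.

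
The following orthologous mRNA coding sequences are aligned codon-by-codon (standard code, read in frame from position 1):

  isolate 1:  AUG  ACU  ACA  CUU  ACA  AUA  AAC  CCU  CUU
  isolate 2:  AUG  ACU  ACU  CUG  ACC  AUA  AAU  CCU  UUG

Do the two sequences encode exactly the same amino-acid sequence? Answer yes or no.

Codon 1: AUG Met / AUG Met — identical.
Codon 2: ACU Thr / ACU Thr — identical.
Codon 3: ACA Thr / ACU Thr — synonymous.
Codon 4: CUU Leu / CUG Leu — synonymous.
Codon 5: ACA Thr / ACC Thr — synonymous.
Codon 6: AUA Ile / AUA Ile — identical.
Codon 7: AAC Asn / AAU Asn — synonymous.
Codon 8: CCU Pro / CCU Pro — identical.
Codon 9: CUU Leu / UUG Leu — synonymous.
Nonsynonymous differences: 0 → same protein.

yes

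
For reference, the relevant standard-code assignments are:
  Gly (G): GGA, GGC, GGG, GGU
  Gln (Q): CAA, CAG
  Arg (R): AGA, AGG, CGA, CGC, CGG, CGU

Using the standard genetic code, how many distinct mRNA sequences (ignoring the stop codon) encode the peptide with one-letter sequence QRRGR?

1728

Gln: 2 codons.
Arg: 6 codons.
Arg: 6 codons.
Gly: 4 codons.
Arg: 6 codons.
2 × 6 × 6 × 4 × 6 = 1728.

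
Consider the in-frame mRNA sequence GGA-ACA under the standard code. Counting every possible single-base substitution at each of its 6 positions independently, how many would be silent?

Codon 1 (GGA, Gly): 3 synonymous substitutions.
Codon 2 (ACA, Thr): 3 synonymous substitutions.
Total: 3 + 3 = 6.

6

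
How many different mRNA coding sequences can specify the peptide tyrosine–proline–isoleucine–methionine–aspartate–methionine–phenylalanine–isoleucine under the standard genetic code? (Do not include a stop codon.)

Tyr: 2 codons.
Pro: 4 codons.
Ile: 3 codons.
Met: 1 codon.
Asp: 2 codons.
Met: 1 codon.
Phe: 2 codons.
Ile: 3 codons.
2 × 4 × 3 × 1 × 2 × 1 × 2 × 3 = 288.

288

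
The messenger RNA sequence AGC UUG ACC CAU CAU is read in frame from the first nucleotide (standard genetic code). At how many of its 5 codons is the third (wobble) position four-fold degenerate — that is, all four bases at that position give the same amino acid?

1

Codon 1 AGC (Ser): third position 2-fold.
Codon 2 UUG (Leu): third position 2-fold.
Codon 3 ACC (Thr): third position 4-fold.
Codon 4 CAU (His): third position 2-fold.
Codon 5 CAU (His): third position 2-fold.
Four-fold degenerate third positions: 1.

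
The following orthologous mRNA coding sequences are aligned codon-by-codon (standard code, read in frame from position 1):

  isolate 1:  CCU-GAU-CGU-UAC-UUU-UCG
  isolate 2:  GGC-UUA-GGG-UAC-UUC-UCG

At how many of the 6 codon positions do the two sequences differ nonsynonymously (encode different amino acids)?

3

Codon 1: CCU Pro / GGC Gly — nonsynonymous.
Codon 2: GAU Asp / UUA Leu — nonsynonymous.
Codon 3: CGU Arg / GGG Gly — nonsynonymous.
Codon 4: UAC Tyr / UAC Tyr — identical.
Codon 5: UUU Phe / UUC Phe — synonymous.
Codon 6: UCG Ser / UCG Ser — identical.
Nonsynonymous differences: 3.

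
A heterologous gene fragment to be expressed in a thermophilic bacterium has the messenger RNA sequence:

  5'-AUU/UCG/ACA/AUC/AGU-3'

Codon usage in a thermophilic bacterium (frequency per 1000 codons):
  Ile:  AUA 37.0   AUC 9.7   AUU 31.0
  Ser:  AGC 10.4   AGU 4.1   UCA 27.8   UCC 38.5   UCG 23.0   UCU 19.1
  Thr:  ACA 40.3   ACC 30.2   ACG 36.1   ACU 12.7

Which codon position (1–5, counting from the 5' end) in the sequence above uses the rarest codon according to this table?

Codon 1 AUU (Ile): 31.0 per 1000.
Codon 2 UCG (Ser): 23.0 per 1000.
Codon 3 ACA (Thr): 40.3 per 1000.
Codon 4 AUC (Ile): 9.7 per 1000.
Codon 5 AGU (Ser): 4.1 per 1000.
Lowest frequency is 4.1 at codon 5.

5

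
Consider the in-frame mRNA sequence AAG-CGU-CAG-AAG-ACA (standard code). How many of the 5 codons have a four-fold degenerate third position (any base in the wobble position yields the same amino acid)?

2

Codon 1 AAG (Lys): third position 2-fold.
Codon 2 CGU (Arg): third position 4-fold.
Codon 3 CAG (Gln): third position 2-fold.
Codon 4 AAG (Lys): third position 2-fold.
Codon 5 ACA (Thr): third position 4-fold.
Four-fold degenerate third positions: 2.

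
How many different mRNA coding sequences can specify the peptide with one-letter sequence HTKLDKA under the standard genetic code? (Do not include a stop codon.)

1536

His: 2 codons.
Thr: 4 codons.
Lys: 2 codons.
Leu: 6 codons.
Asp: 2 codons.
Lys: 2 codons.
Ala: 4 codons.
2 × 4 × 2 × 6 × 2 × 2 × 4 = 1536.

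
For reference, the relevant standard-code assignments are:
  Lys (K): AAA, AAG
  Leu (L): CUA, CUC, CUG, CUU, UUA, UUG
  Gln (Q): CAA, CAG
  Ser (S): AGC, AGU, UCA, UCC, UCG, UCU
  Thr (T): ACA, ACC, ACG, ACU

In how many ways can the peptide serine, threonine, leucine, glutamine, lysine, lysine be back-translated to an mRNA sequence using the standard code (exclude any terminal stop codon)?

Ser: 6 codons.
Thr: 4 codons.
Leu: 6 codons.
Gln: 2 codons.
Lys: 2 codons.
Lys: 2 codons.
6 × 4 × 6 × 2 × 2 × 2 = 1152.

1152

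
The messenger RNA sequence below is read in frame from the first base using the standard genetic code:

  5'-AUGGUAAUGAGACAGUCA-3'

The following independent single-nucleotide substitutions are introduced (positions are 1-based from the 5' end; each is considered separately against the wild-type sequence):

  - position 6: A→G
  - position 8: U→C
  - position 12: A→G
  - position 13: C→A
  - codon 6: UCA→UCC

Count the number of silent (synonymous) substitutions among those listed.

3

Codon 2: GUA (Val) → GUG (Val) — synonymous.
Codon 3: AUG (Met) → ACG (Thr) — missense.
Codon 4: AGA (Arg) → AGG (Arg) — synonymous.
Codon 5: CAG (Gln) → AAG (Lys) — missense.
Codon 6: UCA (Ser) → UCC (Ser) — synonymous.
Synonymous: 3 of 5.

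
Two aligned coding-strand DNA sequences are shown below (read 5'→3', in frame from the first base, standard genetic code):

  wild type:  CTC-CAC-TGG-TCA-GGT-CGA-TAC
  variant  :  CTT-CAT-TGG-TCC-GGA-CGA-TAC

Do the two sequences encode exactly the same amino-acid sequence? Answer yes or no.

yes

Codon 1: CTC Leu / CTT Leu — synonymous.
Codon 2: CAC His / CAT His — synonymous.
Codon 3: TGG Trp / TGG Trp — identical.
Codon 4: TCA Ser / TCC Ser — synonymous.
Codon 5: GGT Gly / GGA Gly — synonymous.
Codon 6: CGA Arg / CGA Arg — identical.
Codon 7: TAC Tyr / TAC Tyr — identical.
Nonsynonymous differences: 0 → same protein.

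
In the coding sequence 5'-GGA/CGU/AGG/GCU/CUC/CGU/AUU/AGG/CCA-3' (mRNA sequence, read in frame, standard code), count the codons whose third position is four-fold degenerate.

6

Codon 1 GGA (Gly): third position 4-fold.
Codon 2 CGU (Arg): third position 4-fold.
Codon 3 AGG (Arg): third position 2-fold.
Codon 4 GCU (Ala): third position 4-fold.
Codon 5 CUC (Leu): third position 4-fold.
Codon 6 CGU (Arg): third position 4-fold.
Codon 7 AUU (Ile): third position 3-fold.
Codon 8 AGG (Arg): third position 2-fold.
Codon 9 CCA (Pro): third position 4-fold.
Four-fold degenerate third positions: 6.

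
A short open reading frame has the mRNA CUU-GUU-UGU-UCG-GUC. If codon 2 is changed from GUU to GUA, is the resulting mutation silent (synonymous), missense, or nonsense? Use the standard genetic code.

silent

Position 6 falls in codon 2: GUU → Val.
After the substitution the codon is GUA → Val.
Both encode Val, so the change is synonymous.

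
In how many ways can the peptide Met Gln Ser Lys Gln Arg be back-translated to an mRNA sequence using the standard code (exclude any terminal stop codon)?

288

Met: 1 codon.
Gln: 2 codons.
Ser: 6 codons.
Lys: 2 codons.
Gln: 2 codons.
Arg: 6 codons.
1 × 2 × 6 × 2 × 2 × 6 = 288.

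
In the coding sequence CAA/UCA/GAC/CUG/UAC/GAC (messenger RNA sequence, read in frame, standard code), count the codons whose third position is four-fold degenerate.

Codon 1 CAA (Gln): third position 2-fold.
Codon 2 UCA (Ser): third position 4-fold.
Codon 3 GAC (Asp): third position 2-fold.
Codon 4 CUG (Leu): third position 4-fold.
Codon 5 UAC (Tyr): third position 2-fold.
Codon 6 GAC (Asp): third position 2-fold.
Four-fold degenerate third positions: 2.

2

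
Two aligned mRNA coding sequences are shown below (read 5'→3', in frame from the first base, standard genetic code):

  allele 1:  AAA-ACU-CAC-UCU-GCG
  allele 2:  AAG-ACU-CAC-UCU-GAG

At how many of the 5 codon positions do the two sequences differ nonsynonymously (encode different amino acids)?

Codon 1: AAA Lys / AAG Lys — synonymous.
Codon 2: ACU Thr / ACU Thr — identical.
Codon 3: CAC His / CAC His — identical.
Codon 4: UCU Ser / UCU Ser — identical.
Codon 5: GCG Ala / GAG Glu — nonsynonymous.
Nonsynonymous differences: 1.

1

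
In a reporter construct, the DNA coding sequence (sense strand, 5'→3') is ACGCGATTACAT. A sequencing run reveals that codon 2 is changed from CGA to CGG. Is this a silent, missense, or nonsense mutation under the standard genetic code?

silent

Position 6 falls in codon 2: CGA → Arg.
After the substitution the codon is CGG → Arg.
Both encode Arg, so the change is synonymous.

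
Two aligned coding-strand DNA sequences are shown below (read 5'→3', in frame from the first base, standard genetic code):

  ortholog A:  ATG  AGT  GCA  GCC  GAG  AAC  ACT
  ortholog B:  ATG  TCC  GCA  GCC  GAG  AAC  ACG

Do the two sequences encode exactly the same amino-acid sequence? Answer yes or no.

yes

Codon 1: ATG Met / ATG Met — identical.
Codon 2: AGT Ser / TCC Ser — synonymous.
Codon 3: GCA Ala / GCA Ala — identical.
Codon 4: GCC Ala / GCC Ala — identical.
Codon 5: GAG Glu / GAG Glu — identical.
Codon 6: AAC Asn / AAC Asn — identical.
Codon 7: ACT Thr / ACG Thr — synonymous.
Nonsynonymous differences: 0 → same protein.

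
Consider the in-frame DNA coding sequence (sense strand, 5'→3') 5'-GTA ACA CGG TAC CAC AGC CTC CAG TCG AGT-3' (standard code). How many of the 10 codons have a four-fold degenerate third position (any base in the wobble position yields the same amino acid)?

5

Codon 1 GTA (Val): third position 4-fold.
Codon 2 ACA (Thr): third position 4-fold.
Codon 3 CGG (Arg): third position 4-fold.
Codon 4 TAC (Tyr): third position 2-fold.
Codon 5 CAC (His): third position 2-fold.
Codon 6 AGC (Ser): third position 2-fold.
Codon 7 CTC (Leu): third position 4-fold.
Codon 8 CAG (Gln): third position 2-fold.
Codon 9 TCG (Ser): third position 4-fold.
Codon 10 AGT (Ser): third position 2-fold.
Four-fold degenerate third positions: 5.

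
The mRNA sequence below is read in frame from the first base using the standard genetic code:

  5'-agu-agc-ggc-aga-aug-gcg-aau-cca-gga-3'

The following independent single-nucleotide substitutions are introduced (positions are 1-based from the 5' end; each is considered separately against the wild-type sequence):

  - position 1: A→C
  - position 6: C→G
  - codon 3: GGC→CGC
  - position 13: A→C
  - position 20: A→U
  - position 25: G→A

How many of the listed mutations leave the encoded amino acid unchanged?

0

Codon 1: AGU (Ser) → CGU (Arg) — missense.
Codon 2: AGC (Ser) → AGG (Arg) — missense.
Codon 3: GGC (Gly) → CGC (Arg) — missense.
Codon 5: AUG (Met) → CUG (Leu) — missense.
Codon 7: AAU (Asn) → AUU (Ile) — missense.
Codon 9: GGA (Gly) → AGA (Arg) — missense.
Synonymous: 0 of 6.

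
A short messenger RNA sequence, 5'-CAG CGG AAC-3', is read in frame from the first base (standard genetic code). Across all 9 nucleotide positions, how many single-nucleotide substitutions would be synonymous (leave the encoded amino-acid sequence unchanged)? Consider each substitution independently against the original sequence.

Codon 1 (CAG, Gln): 1 synonymous substitution.
Codon 2 (CGG, Arg): 4 synonymous substitutions.
Codon 3 (AAC, Asn): 1 synonymous substitution.
Total: 1 + 4 + 1 = 6.

6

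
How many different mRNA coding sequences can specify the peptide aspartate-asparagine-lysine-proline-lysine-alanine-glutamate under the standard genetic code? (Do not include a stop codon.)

512

Asp: 2 codons.
Asn: 2 codons.
Lys: 2 codons.
Pro: 4 codons.
Lys: 2 codons.
Ala: 4 codons.
Glu: 2 codons.
2 × 2 × 2 × 4 × 2 × 4 × 2 = 512.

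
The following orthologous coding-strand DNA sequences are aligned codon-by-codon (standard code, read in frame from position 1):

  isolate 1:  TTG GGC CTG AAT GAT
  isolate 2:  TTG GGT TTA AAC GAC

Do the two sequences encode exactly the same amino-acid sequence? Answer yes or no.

Codon 1: TTG Leu / TTG Leu — identical.
Codon 2: GGC Gly / GGT Gly — synonymous.
Codon 3: CTG Leu / TTA Leu — synonymous.
Codon 4: AAT Asn / AAC Asn — synonymous.
Codon 5: GAT Asp / GAC Asp — synonymous.
Nonsynonymous differences: 0 → same protein.

yes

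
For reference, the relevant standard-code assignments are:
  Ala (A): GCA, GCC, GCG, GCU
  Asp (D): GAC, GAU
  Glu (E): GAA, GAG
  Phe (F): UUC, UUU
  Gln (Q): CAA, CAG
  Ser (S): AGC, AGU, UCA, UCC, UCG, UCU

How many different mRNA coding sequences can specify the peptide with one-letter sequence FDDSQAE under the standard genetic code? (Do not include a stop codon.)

Phe: 2 codons.
Asp: 2 codons.
Asp: 2 codons.
Ser: 6 codons.
Gln: 2 codons.
Ala: 4 codons.
Glu: 2 codons.
2 × 2 × 2 × 6 × 2 × 4 × 2 = 768.

768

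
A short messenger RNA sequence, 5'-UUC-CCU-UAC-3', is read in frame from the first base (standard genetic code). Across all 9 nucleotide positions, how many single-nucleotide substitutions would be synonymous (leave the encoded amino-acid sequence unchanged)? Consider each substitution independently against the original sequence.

Codon 1 (UUC, Phe): 1 synonymous substitution.
Codon 2 (CCU, Pro): 3 synonymous substitutions.
Codon 3 (UAC, Tyr): 1 synonymous substitution.
Total: 1 + 3 + 1 = 5.

5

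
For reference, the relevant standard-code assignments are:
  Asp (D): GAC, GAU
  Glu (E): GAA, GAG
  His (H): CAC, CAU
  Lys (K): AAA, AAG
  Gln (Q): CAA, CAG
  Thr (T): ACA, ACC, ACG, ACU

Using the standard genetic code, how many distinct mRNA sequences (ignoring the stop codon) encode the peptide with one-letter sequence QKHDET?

Gln: 2 codons.
Lys: 2 codons.
His: 2 codons.
Asp: 2 codons.
Glu: 2 codons.
Thr: 4 codons.
2 × 2 × 2 × 2 × 2 × 4 = 128.

128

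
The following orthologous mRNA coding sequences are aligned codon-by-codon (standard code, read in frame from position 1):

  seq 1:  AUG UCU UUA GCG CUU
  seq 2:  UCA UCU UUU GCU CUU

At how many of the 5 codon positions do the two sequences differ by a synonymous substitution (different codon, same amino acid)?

1

Codon 1: AUG Met / UCA Ser — nonsynonymous.
Codon 2: UCU Ser / UCU Ser — identical.
Codon 3: UUA Leu / UUU Phe — nonsynonymous.
Codon 4: GCG Ala / GCU Ala — synonymous.
Codon 5: CUU Leu / CUU Leu — identical.
Synonymous differences: 1.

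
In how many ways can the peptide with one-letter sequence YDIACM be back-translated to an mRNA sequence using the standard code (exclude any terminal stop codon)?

96

Tyr: 2 codons.
Asp: 2 codons.
Ile: 3 codons.
Ala: 4 codons.
Cys: 2 codons.
Met: 1 codon.
2 × 2 × 3 × 4 × 2 × 1 = 96.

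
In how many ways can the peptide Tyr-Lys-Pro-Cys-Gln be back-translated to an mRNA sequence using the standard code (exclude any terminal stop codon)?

Tyr: 2 codons.
Lys: 2 codons.
Pro: 4 codons.
Cys: 2 codons.
Gln: 2 codons.
2 × 2 × 4 × 2 × 2 = 64.

64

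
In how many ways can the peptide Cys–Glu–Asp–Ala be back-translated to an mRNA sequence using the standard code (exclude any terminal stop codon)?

Cys: 2 codons.
Glu: 2 codons.
Asp: 2 codons.
Ala: 4 codons.
2 × 2 × 2 × 4 = 32.

32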